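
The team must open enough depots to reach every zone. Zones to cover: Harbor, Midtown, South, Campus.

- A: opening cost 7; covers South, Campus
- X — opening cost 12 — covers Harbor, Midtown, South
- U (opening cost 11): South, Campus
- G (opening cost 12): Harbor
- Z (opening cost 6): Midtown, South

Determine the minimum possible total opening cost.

Choose A and X: together they cover Harbor, Midtown, South, Campus — every zone.
Total opening cost: 7 + 12 = 19.

19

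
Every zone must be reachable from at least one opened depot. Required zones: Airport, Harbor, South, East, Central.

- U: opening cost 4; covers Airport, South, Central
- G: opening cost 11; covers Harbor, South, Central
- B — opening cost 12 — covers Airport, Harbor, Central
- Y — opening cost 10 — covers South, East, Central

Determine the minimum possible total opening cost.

The greedy cost-per-new-zone heuristic would pick U, Y, and G for 25, but a cheaper cover exists.
Choose B and Y: together they cover Airport, Harbor, South, East, Central — every zone.
Total opening cost: 12 + 10 = 22.
No cover costs less than 22.

22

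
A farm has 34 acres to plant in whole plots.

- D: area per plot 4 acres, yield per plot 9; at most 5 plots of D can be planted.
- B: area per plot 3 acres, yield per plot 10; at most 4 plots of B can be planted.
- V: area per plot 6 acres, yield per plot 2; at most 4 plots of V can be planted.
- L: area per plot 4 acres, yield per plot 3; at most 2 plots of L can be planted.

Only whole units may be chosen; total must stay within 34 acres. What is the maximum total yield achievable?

85

5×D and 4×B: area 32 ≤ 34, yield 5·9 + 4·10 = 85.
4×D, 4×B, and 1×L: area 32 ≤ 34, yield 4·9 + 4·10 + 1·3 = 79.
Best is 85.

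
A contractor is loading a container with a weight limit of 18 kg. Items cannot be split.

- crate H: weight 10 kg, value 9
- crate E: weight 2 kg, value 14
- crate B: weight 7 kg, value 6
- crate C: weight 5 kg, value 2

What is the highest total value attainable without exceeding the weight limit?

Treat it as a binary knapsack problem.
Take crate H, crate E, and crate C: weight 10 + 2 + 5 = 17 ≤ 18, value 9 + 14 + 2 = 25.
No other feasible combination does better.

25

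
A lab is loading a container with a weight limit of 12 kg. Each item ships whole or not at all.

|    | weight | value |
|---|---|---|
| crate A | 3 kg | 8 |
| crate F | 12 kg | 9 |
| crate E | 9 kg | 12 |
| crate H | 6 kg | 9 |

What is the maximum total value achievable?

20

crate A + crate H: weight 3 + 6 = 9 ≤ 12, value 8 + 9 = 17.
crate A + crate E: weight 3 + 9 = 12 ≤ 12, value 8 + 12 = 20.
Best is crate A and crate E with total value 20.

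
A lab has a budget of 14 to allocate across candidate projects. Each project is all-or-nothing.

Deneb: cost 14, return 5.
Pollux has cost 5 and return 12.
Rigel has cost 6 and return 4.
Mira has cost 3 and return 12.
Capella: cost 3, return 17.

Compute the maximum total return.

41

Take Pollux, Mira, and Capella: cost 5 + 3 + 3 = 11 ≤ 14, return 12 + 12 + 17 = 41.
No other feasible combination does better.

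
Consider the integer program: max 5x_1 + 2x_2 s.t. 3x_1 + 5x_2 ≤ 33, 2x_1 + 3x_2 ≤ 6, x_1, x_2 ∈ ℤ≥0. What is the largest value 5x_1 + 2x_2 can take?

15

(x_1,x_2)=(3,0): 3·3+5·0=9≤33, 2·3+3·0=6≤6, objective 15.
(x_1,x_2)=(2,0): 3·2+5·0=6≤33, 2·2+3·0=4≤6, objective 10.
No feasible integer point exceeds 15.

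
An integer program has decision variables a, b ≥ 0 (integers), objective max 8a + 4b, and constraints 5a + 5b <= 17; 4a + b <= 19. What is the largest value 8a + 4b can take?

24

Relaxing integrality, the LP optimum is 27.20 at (a,b) = (3.4, 0), which is not an integer point.
(a,b)=(3,0): 5·3+5·0=15≤17, 4·3+1·0=12≤19, objective 24.
(a,b)=(2,1): 5·2+5·1=15≤17, 4·2+1·1=9≤19, objective 20.
(a,b)=(2,0): 5·2+5·0=10≤17, 4·2+1·0=8≤19, objective 16.
No feasible integer point exceeds 24.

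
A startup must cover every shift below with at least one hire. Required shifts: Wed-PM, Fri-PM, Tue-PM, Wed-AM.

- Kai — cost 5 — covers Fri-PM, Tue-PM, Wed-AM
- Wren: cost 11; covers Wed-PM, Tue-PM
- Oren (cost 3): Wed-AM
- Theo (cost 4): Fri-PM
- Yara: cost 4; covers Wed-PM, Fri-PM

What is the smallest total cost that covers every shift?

This is a weighted set-cover instance.
Choose Kai and Yara: together they cover Wed-PM, Fri-PM, Tue-PM, Wed-AM — every shift.
Total cost: 5 + 4 = 9.
No cover costs less than 9.

9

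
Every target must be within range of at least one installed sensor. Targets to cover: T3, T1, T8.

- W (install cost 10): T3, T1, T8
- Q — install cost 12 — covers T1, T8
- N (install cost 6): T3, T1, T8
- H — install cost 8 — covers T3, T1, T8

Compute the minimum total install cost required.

N alone covers T3, T1, T8 — every target.
Total install cost: 6.

6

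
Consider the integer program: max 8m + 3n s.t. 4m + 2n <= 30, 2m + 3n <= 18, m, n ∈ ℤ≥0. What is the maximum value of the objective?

(m,n)=(7,1): 4·7+2·1=30≤30, 2·7+3·1=17≤18, objective 59.
(m,n)=(7,0): 4·7+2·0=28≤30, 2·7+3·0=14≤18, objective 56.
(m,n)=(6,2): 4·6+2·2=28≤30, 2·6+3·2=18≤18, objective 54.
Maximum is 59 at (m,n)=(7,1).

59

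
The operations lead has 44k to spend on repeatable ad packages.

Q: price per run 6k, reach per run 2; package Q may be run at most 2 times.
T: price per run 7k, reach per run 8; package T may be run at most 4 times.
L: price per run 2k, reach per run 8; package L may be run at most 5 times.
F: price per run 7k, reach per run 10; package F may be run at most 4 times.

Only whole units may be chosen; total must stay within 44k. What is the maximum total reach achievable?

82

L has the best ratio (8/2); taking only L gives at most 5×8 = 40 (stopped by the supply cap of 5).
Mixing does better — 1×Q, 5×L, and 4×F: price 44 ≤ 44, reach 1·2 + 5·8 + 4·10 = 82.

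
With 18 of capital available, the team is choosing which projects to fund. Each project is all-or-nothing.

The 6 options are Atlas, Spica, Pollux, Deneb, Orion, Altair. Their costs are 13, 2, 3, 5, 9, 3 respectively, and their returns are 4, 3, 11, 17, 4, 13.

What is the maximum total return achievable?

Allowing fractional choices, the relaxed optimum would be about 46.2, but projects are indivisible.
Spica + Pollux + Deneb + Altair: cost 2 + 3 + 5 + 3 = 13 ≤ 18, return 3 + 11 + 17 + 13 = 44.
Pollux + Deneb + Altair: cost 3 + 5 + 3 = 11 ≤ 18, return 11 + 17 + 13 = 41.
Best is Spica, Pollux, Deneb, and Altair with total return 44.

44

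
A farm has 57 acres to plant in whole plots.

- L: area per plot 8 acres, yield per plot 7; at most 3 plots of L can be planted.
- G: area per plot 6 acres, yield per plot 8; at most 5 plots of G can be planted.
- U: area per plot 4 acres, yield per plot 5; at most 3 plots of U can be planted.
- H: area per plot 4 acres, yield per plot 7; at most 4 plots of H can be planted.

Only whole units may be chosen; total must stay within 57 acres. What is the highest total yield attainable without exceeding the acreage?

78

1×L, 4×G, 2×U, and 4×H: area 56 ≤ 57, yield 1·7 + 4·8 + 2·5 + 4·7 = 77.
5×G, 2×U, and 4×H: area 54 ≤ 57, yield 5·8 + 2·5 + 4·7 = 78.
Best is 78.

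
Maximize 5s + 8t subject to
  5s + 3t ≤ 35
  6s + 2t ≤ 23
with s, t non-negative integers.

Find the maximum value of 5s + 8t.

88

(s,t)=(0,11) is feasible, giving 88.
(s,t)=(0,10) is feasible, giving 80.
Maximum is 88 at (s,t)=(0,11).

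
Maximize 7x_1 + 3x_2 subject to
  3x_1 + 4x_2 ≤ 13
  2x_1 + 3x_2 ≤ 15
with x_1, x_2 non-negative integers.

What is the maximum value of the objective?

28

(x_1,x_2)=(4,0): 3·4+4·0=12≤13, 2·4+3·0=8≤15, objective 28.
(x_1,x_2)=(3,1): 3·3+4·1=13≤13, 2·3+3·1=9≤15, objective 24.
No feasible integer point exceeds 28.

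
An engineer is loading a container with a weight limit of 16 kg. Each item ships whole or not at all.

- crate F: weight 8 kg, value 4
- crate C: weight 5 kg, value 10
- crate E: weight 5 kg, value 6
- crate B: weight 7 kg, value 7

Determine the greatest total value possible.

This is an integer program with binary decision variables.
crate C + crate B: weight 5 + 7 = 12 ≤ 16, value 10 + 7 = 17.
crate F + crate C: weight 8 + 5 = 13 ≤ 16, value 4 + 10 = 14.
crate C + crate E: weight 5 + 5 = 10 ≤ 16, value 10 + 6 = 16.
Best is crate C and crate B with total value 17.

17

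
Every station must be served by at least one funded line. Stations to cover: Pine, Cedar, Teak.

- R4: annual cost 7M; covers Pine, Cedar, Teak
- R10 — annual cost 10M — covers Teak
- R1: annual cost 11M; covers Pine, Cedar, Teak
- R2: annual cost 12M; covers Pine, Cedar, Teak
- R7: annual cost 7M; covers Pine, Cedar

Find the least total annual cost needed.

7

This is a weighted set-cover instance.
R4 alone covers Pine, Cedar, Teak — every station.
Total annual cost: 7.
No cover costs less than 7.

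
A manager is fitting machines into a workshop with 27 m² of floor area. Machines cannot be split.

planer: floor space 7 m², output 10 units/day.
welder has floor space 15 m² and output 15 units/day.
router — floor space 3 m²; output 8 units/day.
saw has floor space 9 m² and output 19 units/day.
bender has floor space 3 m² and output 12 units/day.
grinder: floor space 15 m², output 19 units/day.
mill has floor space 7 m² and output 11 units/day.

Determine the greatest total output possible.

52

This is a 0-1 knapsack instance.
Allowing fractional choices, the relaxed optimum would be about 57.1, but machines are indivisible.
router + saw + bender + mill: floor space 3 + 9 + 3 + 7 = 22 ≤ 27, output 8 + 19 + 12 + 11 = 50.
planer + saw + bender + mill: floor space 7 + 9 + 3 + 7 = 26 ≤ 27, output 10 + 19 + 12 + 11 = 52.
Best is planer, saw, bender, and mill with total output 52.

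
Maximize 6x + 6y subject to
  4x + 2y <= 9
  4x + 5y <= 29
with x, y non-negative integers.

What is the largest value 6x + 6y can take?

24

(x,y)=(0,4) is feasible, giving 24.
(x,y)=(0,3) is feasible, giving 18.
No feasible integer point exceeds 24.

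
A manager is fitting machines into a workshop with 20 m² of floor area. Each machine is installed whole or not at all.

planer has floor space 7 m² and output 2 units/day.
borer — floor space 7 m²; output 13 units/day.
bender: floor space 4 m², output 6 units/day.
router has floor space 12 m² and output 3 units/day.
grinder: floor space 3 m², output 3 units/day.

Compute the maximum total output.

22

Allowing fractional choices, the relaxed optimum would be about 23.7, but machines are indivisible.
planer + borer + bender: floor space 7 + 7 + 4 = 18 ≤ 20, output 2 + 13 + 6 = 21.
borer + bender + grinder: floor space 7 + 4 + 3 = 14 ≤ 20, output 13 + 6 + 3 = 22.
Best is borer, bender, and grinder with total output 22.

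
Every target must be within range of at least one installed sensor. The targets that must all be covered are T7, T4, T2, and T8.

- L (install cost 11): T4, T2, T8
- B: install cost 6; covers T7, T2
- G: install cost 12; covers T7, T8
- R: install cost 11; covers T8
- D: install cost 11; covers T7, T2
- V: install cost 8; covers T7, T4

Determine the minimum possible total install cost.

Choose L and B: together they cover T7, T4, T2, T8 — every target.
Total install cost: 11 + 6 = 17.
No cover costs less than 17.

17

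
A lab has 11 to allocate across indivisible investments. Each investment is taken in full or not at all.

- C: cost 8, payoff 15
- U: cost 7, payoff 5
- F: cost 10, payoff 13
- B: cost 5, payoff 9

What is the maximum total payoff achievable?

Allowing fractional choices, the relaxed optimum would be about 20.4, but investments are indivisible.
F: cost 10 ≤ 11, payoff 13.
B: cost 5 ≤ 11, payoff 9.
C: cost 8 ≤ 11, payoff 15.
Best is C with total payoff 15.

15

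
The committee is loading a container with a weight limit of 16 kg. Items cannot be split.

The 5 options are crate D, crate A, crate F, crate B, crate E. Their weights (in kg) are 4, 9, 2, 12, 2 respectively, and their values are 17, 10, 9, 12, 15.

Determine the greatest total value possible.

Allowing fractional choices, the relaxed optimum would be about 49.9, but items are indivisible.
crate D + crate A + crate E: weight 4 + 9 + 2 = 15 ≤ 16, value 17 + 10 + 15 = 42.
crate D + crate F + crate E: weight 4 + 2 + 2 = 8 ≤ 16, value 17 + 9 + 15 = 41.
crate D + crate A + crate F: weight 4 + 9 + 2 = 15 ≤ 16, value 17 + 10 + 9 = 36.
Best is crate D, crate A, and crate E with total value 42.

42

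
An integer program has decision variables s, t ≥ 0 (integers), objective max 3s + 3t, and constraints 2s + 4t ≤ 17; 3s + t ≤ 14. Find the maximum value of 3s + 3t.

(s,t)=(4,2): 2·4+4·2=16≤17, 3·4+1·2=14≤14, objective 18.
(s,t)=(2,3): 2·2+4·3=16≤17, 3·2+1·3=9≤14, objective 15.
The best lattice point is (4,2), giving 18.

18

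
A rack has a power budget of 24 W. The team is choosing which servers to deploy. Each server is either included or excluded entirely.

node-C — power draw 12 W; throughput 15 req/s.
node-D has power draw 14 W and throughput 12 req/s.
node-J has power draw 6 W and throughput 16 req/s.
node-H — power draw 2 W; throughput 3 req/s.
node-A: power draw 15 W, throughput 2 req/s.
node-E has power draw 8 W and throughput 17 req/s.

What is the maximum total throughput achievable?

36

This is a 0-1 knapsack instance.
Allowing fractional choices, the relaxed optimum would be about 46.0, but servers are indivisible.
node-C + node-H + node-E: power draw 12 + 2 + 8 = 22 ≤ 24, throughput 15 + 3 + 17 = 35.
node-J + node-H + node-E: power draw 6 + 2 + 8 = 16 ≤ 24, throughput 16 + 3 + 17 = 36.
node-C + node-J + node-H: power draw 12 + 6 + 2 = 20 ≤ 24, throughput 15 + 16 + 3 = 34.
Best is node-J, node-H, and node-E with total throughput 36.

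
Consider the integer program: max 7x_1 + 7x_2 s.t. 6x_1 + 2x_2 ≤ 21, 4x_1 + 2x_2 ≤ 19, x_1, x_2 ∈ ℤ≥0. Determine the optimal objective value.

63

Relaxing integrality, the LP optimum is 66.50 at (x_1,x_2) = (0, 9.5), which is not an integer point.
(x_1,x_2)=(0,9): 6·0+2·9=18≤21, 4·0+2·9=18≤19, objective 63.
(x_1,x_2)=(0,8): 6·0+2·8=16≤21, 4·0+2·8=16≤19, objective 56.
Maximum is 63 at (x_1,x_2)=(0,9).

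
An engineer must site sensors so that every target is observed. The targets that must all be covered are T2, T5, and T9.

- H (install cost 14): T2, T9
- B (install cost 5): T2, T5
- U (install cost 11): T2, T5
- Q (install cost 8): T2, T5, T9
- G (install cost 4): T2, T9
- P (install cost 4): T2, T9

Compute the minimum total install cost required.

This is an integer covering problem.
Q alone covers T2, T5, T9 — every target.
Total install cost: 8.

8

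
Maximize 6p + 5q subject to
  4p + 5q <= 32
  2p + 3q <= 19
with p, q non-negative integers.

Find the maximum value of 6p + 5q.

(p,q)=(8,0): 4·8+5·0=32≤32, 2·8+3·0=16≤19, objective 48.
(p,q)=(7,0): 4·7+5·0=28≤32, 2·7+3·0=14≤19, objective 42.
The best lattice point is (8,0), giving 48.

48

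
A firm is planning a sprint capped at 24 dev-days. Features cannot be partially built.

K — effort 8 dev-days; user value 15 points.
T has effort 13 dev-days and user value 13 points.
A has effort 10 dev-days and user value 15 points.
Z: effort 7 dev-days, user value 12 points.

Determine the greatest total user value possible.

K + A: effort 8 + 10 = 18 ≤ 24, user value 15 + 15 = 30.
K + T: effort 8 + 13 = 21 ≤ 24, user value 15 + 13 = 28.
Best is K and A with total user value 30.

30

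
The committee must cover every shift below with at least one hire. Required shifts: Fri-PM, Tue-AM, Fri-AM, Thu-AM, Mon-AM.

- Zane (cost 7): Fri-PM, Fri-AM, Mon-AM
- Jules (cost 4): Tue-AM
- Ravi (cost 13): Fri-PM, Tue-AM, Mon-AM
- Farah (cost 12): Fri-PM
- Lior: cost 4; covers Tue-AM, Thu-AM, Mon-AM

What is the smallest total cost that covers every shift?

11

Choose Zane and Lior: together they cover Fri-PM, Tue-AM, Fri-AM, Thu-AM, Mon-AM — every shift.
Total cost: 7 + 4 = 11.
No cover costs less than 11.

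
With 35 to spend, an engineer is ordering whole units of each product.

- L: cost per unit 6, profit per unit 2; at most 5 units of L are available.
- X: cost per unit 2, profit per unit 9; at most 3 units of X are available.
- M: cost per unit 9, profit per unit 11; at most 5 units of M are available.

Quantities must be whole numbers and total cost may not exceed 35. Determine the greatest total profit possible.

60

X has the best ratio (9/2); taking only X gives at most 3×9 = 27 (stopped by the supply cap of 3).
Mixing does better — 3×X and 3×M: cost 33 ≤ 35, profit 3·9 + 3·11 = 60.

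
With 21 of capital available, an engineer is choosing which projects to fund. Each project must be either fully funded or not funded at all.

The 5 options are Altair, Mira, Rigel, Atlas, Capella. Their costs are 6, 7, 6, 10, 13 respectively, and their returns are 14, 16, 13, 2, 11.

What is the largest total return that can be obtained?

This is an integer program with binary decision variables.
Altair + Mira: cost 6 + 7 = 13 ≤ 21, return 14 + 16 = 30.
Mira + Rigel: cost 7 + 6 = 13 ≤ 21, return 16 + 13 = 29.
Altair + Mira + Rigel: cost 6 + 7 + 6 = 19 ≤ 21, return 14 + 16 + 13 = 43.
Best is Altair, Mira, and Rigel with total return 43.

43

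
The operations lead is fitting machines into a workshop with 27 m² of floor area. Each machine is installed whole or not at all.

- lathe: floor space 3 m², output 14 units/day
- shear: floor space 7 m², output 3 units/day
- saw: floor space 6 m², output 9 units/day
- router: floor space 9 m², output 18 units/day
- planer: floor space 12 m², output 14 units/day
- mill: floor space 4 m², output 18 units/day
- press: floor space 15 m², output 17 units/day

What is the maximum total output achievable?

59

Allowing fractional choices, the relaxed optimum would be about 64.8, but machines are indivisible.
lathe + saw + planer + mill: floor space 3 + 6 + 12 + 4 = 25 ≤ 27, output 14 + 9 + 14 + 18 = 55.
lathe + saw + router + mill: floor space 3 + 6 + 9 + 4 = 22 ≤ 27, output 14 + 9 + 18 + 18 = 59.
Best is lathe, saw, router, and mill with total output 59.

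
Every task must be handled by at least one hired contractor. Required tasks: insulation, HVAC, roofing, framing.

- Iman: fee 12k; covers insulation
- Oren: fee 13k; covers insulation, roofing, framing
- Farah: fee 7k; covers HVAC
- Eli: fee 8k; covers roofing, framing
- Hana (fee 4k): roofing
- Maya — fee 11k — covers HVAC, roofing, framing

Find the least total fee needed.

The greedy cost-per-new-task heuristic would pick Maya and Iman for 23, but a cheaper cover exists.
Choose Oren and Farah: together they cover insulation, HVAC, roofing, framing — every task.
Total fee: 13 + 7 = 20.
No cover costs less than 20.

20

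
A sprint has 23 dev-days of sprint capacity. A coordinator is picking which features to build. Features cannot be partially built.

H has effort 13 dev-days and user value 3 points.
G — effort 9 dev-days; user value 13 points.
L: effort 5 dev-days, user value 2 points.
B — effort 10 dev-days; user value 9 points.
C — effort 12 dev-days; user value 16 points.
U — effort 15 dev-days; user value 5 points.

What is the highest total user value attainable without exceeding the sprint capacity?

29

Allowing fractional choices, the relaxed optimum would be about 30.8, but features are indivisible.
G + B: effort 9 + 10 = 19 ≤ 23, user value 13 + 9 = 22.
G + C: effort 9 + 12 = 21 ≤ 23, user value 13 + 16 = 29.
B + C: effort 10 + 12 = 22 ≤ 23, user value 9 + 16 = 25.
Best is G and C with total user value 29.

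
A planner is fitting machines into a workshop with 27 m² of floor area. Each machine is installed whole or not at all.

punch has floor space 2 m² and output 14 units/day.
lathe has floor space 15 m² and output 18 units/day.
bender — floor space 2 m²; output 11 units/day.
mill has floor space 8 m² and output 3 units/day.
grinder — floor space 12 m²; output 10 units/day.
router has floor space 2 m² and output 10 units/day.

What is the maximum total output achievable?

Take punch, lathe, bender, and router: floor space 2 + 15 + 2 + 2 = 21 ≤ 27, output 14 + 18 + 11 + 10 = 53.
No other feasible combination does better.

53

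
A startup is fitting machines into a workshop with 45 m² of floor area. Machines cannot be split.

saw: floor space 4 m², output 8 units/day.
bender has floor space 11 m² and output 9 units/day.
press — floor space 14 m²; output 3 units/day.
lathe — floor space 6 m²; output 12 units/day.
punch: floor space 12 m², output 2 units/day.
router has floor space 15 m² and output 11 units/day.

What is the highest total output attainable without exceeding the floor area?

saw + press + lathe + router: floor space 4 + 14 + 6 + 15 = 39 ≤ 45, output 8 + 3 + 12 + 11 = 34.
saw + bender + lathe + router: floor space 4 + 11 + 6 + 15 = 36 ≤ 45, output 8 + 9 + 12 + 11 = 40.
Best is saw, bender, lathe, and router with total output 40.

40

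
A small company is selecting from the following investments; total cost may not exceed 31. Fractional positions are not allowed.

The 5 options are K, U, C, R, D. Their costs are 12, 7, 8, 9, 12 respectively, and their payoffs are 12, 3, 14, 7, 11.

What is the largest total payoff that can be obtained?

33

Treat it as a binary knapsack problem.
Allowing fractional choices, the relaxed optimum would be about 36.1, but investments are indivisible.
K + C + R: cost 12 + 8 + 9 = 29 ≤ 31, payoff 12 + 14 + 7 = 33.
K + U + C: cost 12 + 7 + 8 = 27 ≤ 31, payoff 12 + 3 + 14 = 29.
C + R + D: cost 8 + 9 + 12 = 29 ≤ 31, payoff 14 + 7 + 11 = 32.
Best is K, C, and R with total payoff 33.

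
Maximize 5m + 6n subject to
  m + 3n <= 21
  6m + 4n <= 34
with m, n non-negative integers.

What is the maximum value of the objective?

42

The continuous relaxation peaks at (1.29, 6.57) with value 45.86; rounding to a feasible lattice point costs some objective.
(m,n)=(0,7): 1·0+3·7=21≤21, 6·0+4·7=28≤34, objective 42.
(m,n)=(1,6): 1·1+3·6=19≤21, 6·1+4·6=30≤34, objective 41.
Maximum is 42 at (m,n)=(0,7).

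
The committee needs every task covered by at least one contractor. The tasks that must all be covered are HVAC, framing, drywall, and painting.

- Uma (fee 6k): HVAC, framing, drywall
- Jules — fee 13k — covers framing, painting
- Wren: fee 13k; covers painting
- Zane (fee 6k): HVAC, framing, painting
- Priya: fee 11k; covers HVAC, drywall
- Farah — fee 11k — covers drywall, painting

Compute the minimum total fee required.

This is an integer covering problem.
Choose Uma and Zane: together they cover HVAC, framing, drywall, painting — every task.
Total fee: 6 + 6 = 12.

12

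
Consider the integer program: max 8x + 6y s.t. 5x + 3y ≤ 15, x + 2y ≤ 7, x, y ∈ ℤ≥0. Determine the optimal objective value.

Relaxing integrality, the LP optimum is 27.43 at (x,y) = (1.29, 2.86), which is not an integer point.
(x,y)=(1,3): 5·1+3·3=14≤15, 1·1+2·3=7≤7, objective 26.
(x,y)=(2,1): 5·2+3·1=13≤15, 1·2+2·1=4≤7, objective 22.
(x,y)=(1,2): 5·1+3·2=11≤15, 1·1+2·2=5≤7, objective 20.
Maximum is 26 at (x,y)=(1,3).

26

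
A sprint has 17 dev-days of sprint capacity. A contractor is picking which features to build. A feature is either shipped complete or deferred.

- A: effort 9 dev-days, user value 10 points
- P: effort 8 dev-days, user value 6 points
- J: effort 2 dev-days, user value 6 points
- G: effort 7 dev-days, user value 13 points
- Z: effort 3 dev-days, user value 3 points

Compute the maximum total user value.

This is a 0-1 knapsack instance.
J + G + Z: effort 2 + 7 + 3 = 12 ≤ 17, user value 6 + 13 + 3 = 22.
A + G: effort 9 + 7 = 16 ≤ 17, user value 10 + 13 = 23.
P + J + G: effort 8 + 2 + 7 = 17 ≤ 17, user value 6 + 6 + 13 = 25.
Best is P, J, and G with total user value 25.

25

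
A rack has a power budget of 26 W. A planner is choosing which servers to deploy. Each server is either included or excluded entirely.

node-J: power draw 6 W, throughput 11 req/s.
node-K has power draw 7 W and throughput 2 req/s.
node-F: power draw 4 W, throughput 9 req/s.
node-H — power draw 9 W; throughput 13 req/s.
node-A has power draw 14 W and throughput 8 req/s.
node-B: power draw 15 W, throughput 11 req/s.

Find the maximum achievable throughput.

Treat it as a binary knapsack problem.
Allowing fractional choices, the relaxed optimum would be about 38.1, but servers are indivisible.
node-J + node-K + node-F + node-H: power draw 6 + 7 + 4 + 9 = 26 ≤ 26, throughput 11 + 2 + 9 + 13 = 35.
node-J + node-F + node-H: power draw 6 + 4 + 9 = 19 ≤ 26, throughput 11 + 9 + 13 = 33.
Best is node-J, node-K, node-F, and node-H with total throughput 35.

35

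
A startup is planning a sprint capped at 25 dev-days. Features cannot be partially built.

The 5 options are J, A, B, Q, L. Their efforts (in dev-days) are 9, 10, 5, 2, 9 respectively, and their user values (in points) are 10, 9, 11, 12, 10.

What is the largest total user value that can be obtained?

J + B + Q + L: effort 9 + 5 + 2 + 9 = 25 ≤ 25, user value 10 + 11 + 12 + 10 = 43.
J + B + Q: effort 9 + 5 + 2 = 16 ≤ 25, user value 10 + 11 + 12 = 33.
Best is J, B, Q, and L with total user value 43.

43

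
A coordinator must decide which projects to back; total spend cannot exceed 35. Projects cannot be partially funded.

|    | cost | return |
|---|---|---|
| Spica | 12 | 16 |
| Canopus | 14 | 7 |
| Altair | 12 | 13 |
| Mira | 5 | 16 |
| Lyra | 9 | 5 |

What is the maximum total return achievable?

45

Allowing fractional choices, the relaxed optimum would be about 48.3, but projects are indivisible.
Spica + Altair + Mira: cost 12 + 12 + 5 = 29 ≤ 35, return 16 + 13 + 16 = 45.
Spica + Mira + Lyra: cost 12 + 5 + 9 = 26 ≤ 35, return 16 + 16 + 5 = 37.
Spica + Canopus + Mira: cost 12 + 14 + 5 = 31 ≤ 35, return 16 + 7 + 16 = 39.
Best is Spica, Altair, and Mira with total return 45.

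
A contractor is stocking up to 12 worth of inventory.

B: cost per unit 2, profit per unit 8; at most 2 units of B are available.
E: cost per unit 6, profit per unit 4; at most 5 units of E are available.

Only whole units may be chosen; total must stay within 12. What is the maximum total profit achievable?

This is a bounded integer knapsack.
B has the best ratio (8/2); taking only B gives at most 2×8 = 16 (stopped by the supply cap of 2).
Mixing does better — 2×B and 1×E: cost 10 ≤ 12, profit 2·8 + 1·4 = 20.

20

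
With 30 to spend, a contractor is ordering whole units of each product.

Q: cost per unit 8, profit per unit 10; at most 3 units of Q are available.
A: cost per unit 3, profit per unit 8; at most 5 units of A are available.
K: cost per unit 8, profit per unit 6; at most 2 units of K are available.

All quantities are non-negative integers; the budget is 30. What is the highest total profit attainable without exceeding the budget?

52

This is a bounded integer knapsack.
Take 2×Q and 4×A: cost 28 ≤ 30, profit 2·10 + 4·8 = 52.
No other integer combination yields more.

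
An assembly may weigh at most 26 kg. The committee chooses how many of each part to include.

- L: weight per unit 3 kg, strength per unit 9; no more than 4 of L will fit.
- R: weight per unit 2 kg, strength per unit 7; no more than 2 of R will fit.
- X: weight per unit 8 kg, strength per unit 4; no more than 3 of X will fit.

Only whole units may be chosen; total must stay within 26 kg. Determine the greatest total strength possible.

4×L and 2×R: weight 16 ≤ 26, strength 4·9 + 2·7 = 50.
4×L, 2×R, and 1×X: weight 24 ≤ 26, strength 4·9 + 2·7 + 1·4 = 54.
Best is 54.

54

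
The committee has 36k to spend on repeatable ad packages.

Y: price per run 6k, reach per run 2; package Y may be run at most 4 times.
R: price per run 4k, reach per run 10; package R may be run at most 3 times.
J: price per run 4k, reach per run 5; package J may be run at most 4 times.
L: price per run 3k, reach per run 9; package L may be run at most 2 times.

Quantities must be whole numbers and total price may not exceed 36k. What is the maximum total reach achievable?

68

L has the best ratio (9/3); taking only L gives at most 2×9 = 18 (stopped by the supply cap of 2).
Mixing does better — 3×R, 4×J, and 2×L: price 34 ≤ 36, reach 3·10 + 4·5 + 2·9 = 68.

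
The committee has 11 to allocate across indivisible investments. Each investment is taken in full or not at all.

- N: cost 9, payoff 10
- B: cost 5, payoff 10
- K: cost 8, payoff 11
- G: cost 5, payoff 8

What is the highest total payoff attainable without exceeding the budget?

18

Treat it as a binary knapsack problem.
Take B and G: cost 5 + 5 = 10 ≤ 11, payoff 10 + 8 = 18.
No other feasible combination does better.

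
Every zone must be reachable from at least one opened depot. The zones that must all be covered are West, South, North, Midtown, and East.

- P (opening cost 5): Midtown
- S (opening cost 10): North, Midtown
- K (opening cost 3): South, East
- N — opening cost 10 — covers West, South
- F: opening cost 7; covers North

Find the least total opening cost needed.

23

The greedy cost-per-new-zone heuristic would pick K, P, F, and N for 25, but a cheaper cover exists.
Choose S, K, and N: together they cover West, South, North, Midtown, East — every zone.
Total opening cost: 10 + 3 + 10 = 23.
No cover costs less than 23.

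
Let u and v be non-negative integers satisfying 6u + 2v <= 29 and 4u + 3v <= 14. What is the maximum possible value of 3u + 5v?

(u,v)=(0,4): 6·0+2·4=8≤29, 4·0+3·4=12≤14, objective 20.
(u,v)=(1,3): 6·1+2·3=12≤29, 4·1+3·3=13≤14, objective 18.
(u,v)=(0,3): 6·0+2·3=6≤29, 4·0+3·3=9≤14, objective 15.
Maximum is 20 at (u,v)=(0,4).

20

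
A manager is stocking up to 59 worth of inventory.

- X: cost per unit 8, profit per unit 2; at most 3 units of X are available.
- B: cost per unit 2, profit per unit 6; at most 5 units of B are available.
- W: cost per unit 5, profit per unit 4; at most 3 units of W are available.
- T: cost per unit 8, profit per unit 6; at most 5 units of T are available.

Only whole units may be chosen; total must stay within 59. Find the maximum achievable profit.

66

This is a bounded integer knapsack.
Take 5×B, 3×W, and 4×T: cost 57 ≤ 59, profit 5·6 + 3·4 + 4·6 = 66.
B has the best ratio (6/2) and is taken to its limit of 5; remaining capacity is filled optimally with the others.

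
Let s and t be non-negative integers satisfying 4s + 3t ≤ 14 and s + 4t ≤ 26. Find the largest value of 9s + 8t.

34

The continuous relaxation peaks at (0, 4.67) with value 37.33; rounding to a feasible lattice point costs some objective.
(s,t)=(2,2) is feasible, giving 34.
(s,t)=(1,3) is feasible, giving 33.
(s,t)=(0,4) is feasible, giving 32.
The best lattice point is (2,2), giving 34.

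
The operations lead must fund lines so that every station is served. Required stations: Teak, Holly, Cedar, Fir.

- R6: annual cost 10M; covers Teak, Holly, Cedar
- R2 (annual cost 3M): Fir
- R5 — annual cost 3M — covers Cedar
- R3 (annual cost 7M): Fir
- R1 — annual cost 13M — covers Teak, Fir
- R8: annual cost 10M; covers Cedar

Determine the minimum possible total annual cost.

13

This is a weighted set-cover instance.
The greedy cost-per-new-station heuristic would pick R2, R5, and R6 for 16, but a cheaper cover exists.
Choose R6 and R2: together they cover Teak, Holly, Cedar, Fir — every station.
Total annual cost: 10 + 3 = 13.
No cover costs less than 13.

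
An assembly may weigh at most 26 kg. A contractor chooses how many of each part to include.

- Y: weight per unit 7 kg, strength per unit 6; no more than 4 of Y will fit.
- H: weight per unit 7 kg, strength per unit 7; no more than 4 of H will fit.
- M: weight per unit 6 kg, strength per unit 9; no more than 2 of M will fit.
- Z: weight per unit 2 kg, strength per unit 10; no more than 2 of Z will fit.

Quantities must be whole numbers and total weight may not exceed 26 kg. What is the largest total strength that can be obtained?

45

Z has the best ratio (10/2); taking only Z gives at most 2×10 = 20 (stopped by the supply cap of 2).
Mixing does better — 1×H, 2×M, and 2×Z: weight 23 ≤ 26, strength 1·7 + 2·9 + 2·10 = 45.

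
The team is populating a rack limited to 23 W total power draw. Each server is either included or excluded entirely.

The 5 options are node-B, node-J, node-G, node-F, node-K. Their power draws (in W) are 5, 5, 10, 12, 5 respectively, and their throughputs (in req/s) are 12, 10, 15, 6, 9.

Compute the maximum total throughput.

37

This is an integer program with binary decision variables.
Take node-B, node-J, and node-G: power draw 5 + 5 + 10 = 20 ≤ 23, throughput 12 + 10 + 15 = 37.
No other feasible combination does better.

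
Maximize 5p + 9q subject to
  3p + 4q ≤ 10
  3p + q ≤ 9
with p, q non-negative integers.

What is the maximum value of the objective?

(p,q)=(2,1): 3·2+4·1=10≤10, 3·2+1·1=7≤9, objective 19.
(p,q)=(0,2): 3·0+4·2=8≤10, 3·0+1·2=2≤9, objective 18.
(p,q)=(3,0): 3·3+4·0=9≤10, 3·3+1·0=9≤9, objective 15.
(p,q)=(1,1): 3·1+4·1=7≤10, 3·1+1·1=4≤9, objective 14.
The best lattice point is (2,1), giving 19.

19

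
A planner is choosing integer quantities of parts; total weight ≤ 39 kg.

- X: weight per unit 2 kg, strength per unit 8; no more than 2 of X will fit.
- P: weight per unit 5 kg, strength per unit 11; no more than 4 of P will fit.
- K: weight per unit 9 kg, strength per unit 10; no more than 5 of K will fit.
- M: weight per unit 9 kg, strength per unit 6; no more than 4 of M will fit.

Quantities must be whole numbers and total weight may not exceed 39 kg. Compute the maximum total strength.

70

Take 2×X, 4×P, and 1×K: weight 33 ≤ 39, strength 2·8 + 4·11 + 1·10 = 70.
X has the best ratio (8/2) and is taken to its limit of 2; remaining capacity is filled optimally with the others.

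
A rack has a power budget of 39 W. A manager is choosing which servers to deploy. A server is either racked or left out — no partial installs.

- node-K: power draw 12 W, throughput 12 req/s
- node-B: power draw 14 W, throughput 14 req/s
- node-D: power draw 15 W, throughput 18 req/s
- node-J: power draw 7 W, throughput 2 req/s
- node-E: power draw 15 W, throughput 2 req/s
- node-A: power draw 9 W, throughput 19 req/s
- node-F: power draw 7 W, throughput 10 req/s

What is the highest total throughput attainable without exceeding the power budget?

51

node-B + node-D + node-A: power draw 14 + 15 + 9 = 38 ≤ 39, throughput 14 + 18 + 19 = 51.
node-K + node-D + node-A: power draw 12 + 15 + 9 = 36 ≤ 39, throughput 12 + 18 + 19 = 49.
Best is node-B, node-D, and node-A with total throughput 51.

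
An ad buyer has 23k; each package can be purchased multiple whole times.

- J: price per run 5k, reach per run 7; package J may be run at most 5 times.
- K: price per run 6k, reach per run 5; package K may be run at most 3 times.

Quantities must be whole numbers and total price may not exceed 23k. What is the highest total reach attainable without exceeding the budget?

This is a bounded integer knapsack.
3×J and 1×K: price 21 ≤ 23, reach 3·7 + 1·5 = 26.
4×J: price 20 ≤ 23, reach 4·7 = 28.
Best is 28.

28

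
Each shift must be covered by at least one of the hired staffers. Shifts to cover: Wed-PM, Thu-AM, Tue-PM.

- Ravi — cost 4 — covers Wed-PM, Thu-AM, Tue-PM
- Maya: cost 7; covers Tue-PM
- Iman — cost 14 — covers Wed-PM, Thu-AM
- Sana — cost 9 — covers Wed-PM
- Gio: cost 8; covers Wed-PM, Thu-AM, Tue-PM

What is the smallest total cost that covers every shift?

This is an integer covering problem.
Ravi alone covers Wed-PM, Thu-AM, Tue-PM — every shift.
Total cost: 4.
No cover costs less than 4.

4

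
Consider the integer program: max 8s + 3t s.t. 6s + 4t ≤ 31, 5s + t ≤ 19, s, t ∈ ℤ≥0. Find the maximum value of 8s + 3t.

33

The continuous relaxation peaks at (3.21, 2.93) with value 34.50; rounding to a feasible lattice point costs some objective.
(s,t)=(3,3): 6·3+4·3=30≤31, 5·3+1·3=18≤19, objective 33.
(s,t)=(3,2): 6·3+4·2=26≤31, 5·3+1·2=17≤19, objective 30.
(s,t)=(2,4): 6·2+4·4=28≤31, 5·2+1·4=14≤19, objective 28.
(s,t)=(3,1): 6·3+4·1=22≤31, 5·3+1·1=16≤19, objective 27.
Maximum is 33 at (s,t)=(3,3).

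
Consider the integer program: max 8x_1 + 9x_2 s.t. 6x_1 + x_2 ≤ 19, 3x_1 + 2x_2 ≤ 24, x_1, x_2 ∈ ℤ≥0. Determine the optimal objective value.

(x_1,x_2)=(0,12) is feasible, giving 108.
(x_1,x_2)=(0,11) is feasible, giving 99.
No feasible integer point exceeds 108.

108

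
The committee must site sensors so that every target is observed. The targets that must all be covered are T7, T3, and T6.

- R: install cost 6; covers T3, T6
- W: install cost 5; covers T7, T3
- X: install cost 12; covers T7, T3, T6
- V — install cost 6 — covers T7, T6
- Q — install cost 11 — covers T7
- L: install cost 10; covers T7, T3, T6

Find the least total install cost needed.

The greedy cost-per-new-target heuristic would pick W and R for 11, but a cheaper cover exists.
L alone covers T7, T3, T6 — every target.
Total install cost: 10.
No cover costs less than 10.

10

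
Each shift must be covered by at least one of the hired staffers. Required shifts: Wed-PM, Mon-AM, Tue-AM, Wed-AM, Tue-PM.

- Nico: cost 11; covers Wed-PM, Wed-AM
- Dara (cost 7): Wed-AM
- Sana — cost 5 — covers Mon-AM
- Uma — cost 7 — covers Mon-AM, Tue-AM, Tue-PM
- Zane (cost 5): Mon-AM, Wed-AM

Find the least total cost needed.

18

The greedy cost-per-new-shift heuristic would pick Uma, Zane, and Nico for 23, but a cheaper cover exists.
Choose Nico and Uma: together they cover Wed-PM, Mon-AM, Tue-AM, Wed-AM, Tue-PM — every shift.
Total cost: 11 + 7 = 18.
No cover costs less than 18.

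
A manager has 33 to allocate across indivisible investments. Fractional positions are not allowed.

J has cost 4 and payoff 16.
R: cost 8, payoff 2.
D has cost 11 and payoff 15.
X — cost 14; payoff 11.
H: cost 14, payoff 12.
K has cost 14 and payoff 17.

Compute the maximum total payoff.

Allowing fractional choices, the relaxed optimum would be about 51.4, but investments are indivisible.
J + H + K: cost 4 + 14 + 14 = 32 ≤ 33, payoff 16 + 12 + 17 = 45.
J + D + K: cost 4 + 11 + 14 = 29 ≤ 33, payoff 16 + 15 + 17 = 48.
Best is J, D, and K with total payoff 48.

48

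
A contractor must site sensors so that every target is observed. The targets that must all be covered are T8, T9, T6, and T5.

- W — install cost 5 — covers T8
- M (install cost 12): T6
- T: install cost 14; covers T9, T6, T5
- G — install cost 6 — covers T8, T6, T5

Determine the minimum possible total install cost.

19

Choose W and T: together they cover T8, T9, T6, T5 — every target.
Total install cost: 5 + 14 = 19.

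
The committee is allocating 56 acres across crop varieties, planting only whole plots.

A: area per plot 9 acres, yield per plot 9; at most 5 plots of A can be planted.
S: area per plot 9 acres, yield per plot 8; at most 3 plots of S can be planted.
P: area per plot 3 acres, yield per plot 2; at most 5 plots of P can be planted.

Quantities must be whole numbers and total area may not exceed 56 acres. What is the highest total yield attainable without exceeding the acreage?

53

Take 5×A and 1×S: area 54 ≤ 56, yield 5·9 + 1·8 = 53.
A has the best ratio (9/9) and is taken to its limit of 5; remaining capacity is filled optimally with the others.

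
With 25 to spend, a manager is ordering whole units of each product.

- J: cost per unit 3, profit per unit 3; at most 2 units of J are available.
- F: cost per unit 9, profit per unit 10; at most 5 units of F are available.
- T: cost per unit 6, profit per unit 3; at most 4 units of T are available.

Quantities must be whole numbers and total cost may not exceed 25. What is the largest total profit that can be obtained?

26

F has the best ratio (10/9); taking only F gives at most 2×10 = 20 (stopped by the cost limit).
Mixing does better — 2×J and 2×F: cost 24 ≤ 25, profit 2·3 + 2·10 = 26.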